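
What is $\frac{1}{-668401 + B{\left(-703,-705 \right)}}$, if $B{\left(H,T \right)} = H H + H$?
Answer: $- \frac{1}{174895} \approx -5.7177 \cdot 10^{-6}$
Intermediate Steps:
$B{\left(H,T \right)} = H + H^{2}$ ($B{\left(H,T \right)} = H^{2} + H = H + H^{2}$)
$\frac{1}{-668401 + B{\left(-703,-705 \right)}} = \frac{1}{-668401 - 703 \left(1 - 703\right)} = \frac{1}{-668401 - -493506} = \frac{1}{-668401 + 493506} = \frac{1}{-174895} = - \frac{1}{174895}$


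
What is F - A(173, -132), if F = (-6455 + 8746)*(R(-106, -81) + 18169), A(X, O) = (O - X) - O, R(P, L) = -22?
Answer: 41574950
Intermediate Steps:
A(X, O) = -X
F = 41574777 (F = (-6455 + 8746)*(-22 + 18169) = 2291*18147 = 41574777)
F - A(173, -132) = 41574777 - (-1)*173 = 41574777 - 1*(-173) = 41574777 + 173 = 41574950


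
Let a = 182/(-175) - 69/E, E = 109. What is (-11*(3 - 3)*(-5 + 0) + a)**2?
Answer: 20784481/7425625 ≈ 2.7990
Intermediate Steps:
a = -4559/2725 (a = 182/(-175) - 69/109 = 182*(-1/175) - 69*1/109 = -26/25 - 69/109 = -4559/2725 ≈ -1.6730)
(-11*(3 - 3)*(-5 + 0) + a)**2 = (-11*(3 - 3)*(-5 + 0) - 4559/2725)**2 = (-0*(-5) - 4559/2725)**2 = (-11*0 - 4559/2725)**2 = (0 - 4559/2725)**2 = (-4559/2725)**2 = 20784481/7425625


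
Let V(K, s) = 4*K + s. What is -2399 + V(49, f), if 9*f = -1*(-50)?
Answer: -19777/9 ≈ -2197.4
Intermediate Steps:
f = 50/9 (f = (-1*(-50))/9 = (⅑)*50 = 50/9 ≈ 5.5556)
V(K, s) = s + 4*K
-2399 + V(49, f) = -2399 + (50/9 + 4*49) = -2399 + (50/9 + 196) = -2399 + 1814/9 = -19777/9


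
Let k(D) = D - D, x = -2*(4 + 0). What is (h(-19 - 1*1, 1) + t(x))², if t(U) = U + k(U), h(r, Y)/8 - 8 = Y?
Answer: 4096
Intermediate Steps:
h(r, Y) = 64 + 8*Y
x = -8 (x = -2*4 = -8)
k(D) = 0
t(U) = U (t(U) = U + 0 = U)
(h(-19 - 1*1, 1) + t(x))² = ((64 + 8*1) - 8)² = ((64 + 8) - 8)² = (72 - 8)² = 64² = 4096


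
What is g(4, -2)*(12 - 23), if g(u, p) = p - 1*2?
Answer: 44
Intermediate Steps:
g(u, p) = -2 + p (g(u, p) = p - 2 = -2 + p)
g(4, -2)*(12 - 23) = (-2 - 2)*(12 - 23) = -4*(-11) = 44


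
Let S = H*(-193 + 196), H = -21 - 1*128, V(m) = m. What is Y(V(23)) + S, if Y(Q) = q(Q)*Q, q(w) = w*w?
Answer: 11720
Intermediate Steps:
q(w) = w²
Y(Q) = Q³ (Y(Q) = Q²*Q = Q³)
H = -149 (H = -21 - 128 = -149)
S = -447 (S = -149*(-193 + 196) = -149*3 = -447)
Y(V(23)) + S = 23³ - 447 = 12167 - 447 = 11720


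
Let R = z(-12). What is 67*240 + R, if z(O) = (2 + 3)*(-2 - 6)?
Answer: 16040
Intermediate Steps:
z(O) = -40 (z(O) = 5*(-8) = -40)
R = -40
67*240 + R = 67*240 - 40 = 16080 - 40 = 16040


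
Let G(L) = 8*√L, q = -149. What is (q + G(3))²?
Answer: 22393 - 2384*√3 ≈ 18264.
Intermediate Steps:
(q + G(3))² = (-149 + 8*√3)²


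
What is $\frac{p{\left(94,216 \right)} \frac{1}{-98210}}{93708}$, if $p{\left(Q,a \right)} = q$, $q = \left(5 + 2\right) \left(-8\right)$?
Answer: $\frac{1}{164340405} \approx 6.0849 \cdot 10^{-9}$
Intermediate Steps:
$q = -56$ ($q = 7 \left(-8\right) = -56$)
$p{\left(Q,a \right)} = -56$
$\frac{p{\left(94,216 \right)} \frac{1}{-98210}}{93708} = \frac{\left(-56\right) \frac{1}{-98210}}{93708} = \left(-56\right) \left(- \frac{1}{98210}\right) \frac{1}{93708} = \frac{4}{7015} \cdot \frac{1}{93708} = \frac{1}{164340405}$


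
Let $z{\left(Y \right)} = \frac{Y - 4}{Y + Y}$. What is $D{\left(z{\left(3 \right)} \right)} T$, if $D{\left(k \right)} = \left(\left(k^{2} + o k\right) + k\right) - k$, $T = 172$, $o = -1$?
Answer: $\frac{301}{9} \approx 33.444$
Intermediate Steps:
$z{\left(Y \right)} = \frac{-4 + Y}{2 Y}$
$D{\left(k \right)} = k^{2} - k$ ($D{\left(k \right)} = \left(\left(k^{2} - k\right) + k\right) - k = k^{2} - k$)
$D{\left(z{\left(3 \right)} \right)} T = \frac{-4 + 3}{2 \cdot 3} \left(-1 + \frac{-4 + 3}{2 \cdot 3}\right) 172 = \frac{1}{2} \cdot \frac{1}{3} \left(-1\right) \left(-1 + \frac{1}{2} \cdot \frac{1}{3} \left(-1\right)\right) 172 = - \frac{-1 - \frac{1}{6}}{6} \cdot 172 = \left(- \frac{1}{6}\right) \left(- \frac{7}{6}\right) 172 = \frac{7}{36} \cdot 172 = \frac{301}{9}$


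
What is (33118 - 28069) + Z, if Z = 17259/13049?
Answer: 65901660/13049 ≈ 5050.3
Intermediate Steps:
Z = 17259/13049 (Z = 17259*(1/13049) = 17259/13049 ≈ 1.3226)
(33118 - 28069) + Z = (33118 - 28069) + 17259/13049 = 5049 + 17259/13049 = 65901660/13049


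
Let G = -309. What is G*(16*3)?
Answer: -14832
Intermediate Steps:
G*(16*3) = -4944*3 = -309*48 = -14832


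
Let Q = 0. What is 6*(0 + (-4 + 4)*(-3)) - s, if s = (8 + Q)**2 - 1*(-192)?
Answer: -256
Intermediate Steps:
s = 256 (s = (8 + 0)**2 - 1*(-192) = 8**2 + 192 = 64 + 192 = 256)
6*(0 + (-4 + 4)*(-3)) - s = 6*(0 + (-4 + 4)*(-3)) - 1*256 = 6*(0 + 0*(-3)) - 256 = 6*(0 + 0) - 256 = 6*0 - 256 = 0 - 256 = -256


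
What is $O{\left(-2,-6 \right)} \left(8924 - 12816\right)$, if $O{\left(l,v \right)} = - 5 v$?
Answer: $-116760$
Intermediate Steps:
$O{\left(-2,-6 \right)} \left(8924 - 12816\right) = \left(-5\right) \left(-6\right) \left(8924 - 12816\right) = 30 \left(-3892\right) = -116760$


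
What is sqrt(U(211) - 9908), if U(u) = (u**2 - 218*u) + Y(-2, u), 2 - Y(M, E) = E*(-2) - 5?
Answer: 2*I*sqrt(2739) ≈ 104.67*I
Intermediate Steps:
Y(M, E) = 7 + 2*E (Y(M, E) = 2 - (E*(-2) - 5) = 2 - (-2*E - 5) = 2 - (-5 - 2*E) = 2 + (5 + 2*E) = 7 + 2*E)
U(u) = 7 + u**2 - 216*u (U(u) = (u**2 - 218*u) + (7 + 2*u) = 7 + u**2 - 216*u)
sqrt(U(211) - 9908) = sqrt((7 + 211**2 - 216*211) - 9908) = sqrt((7 + 44521 - 45576) - 9908) = sqrt(-1048 - 9908) = sqrt(-10956) = 2*I*sqrt(2739)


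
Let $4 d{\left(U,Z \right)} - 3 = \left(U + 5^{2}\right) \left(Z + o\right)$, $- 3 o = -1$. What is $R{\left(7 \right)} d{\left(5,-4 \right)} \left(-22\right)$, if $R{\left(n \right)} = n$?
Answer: $\frac{8239}{2} \approx 4119.5$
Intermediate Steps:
$o = \frac{1}{3}$ ($o = \left(- \frac{1}{3}\right) \left(-1\right) = \frac{1}{3} \approx 0.33333$)
$d{\left(U,Z \right)} = \frac{3}{4} + \frac{\left(25 + U\right) \left(\frac{1}{3} + Z\right)}{4}$ ($d{\left(U,Z \right)} = \frac{3}{4} + \frac{\left(U + 5^{2}\right) \left(Z + \frac{1}{3}\right)}{4} = \frac{3}{4} + \frac{\left(U + 25\right) \left(\frac{1}{3} + Z\right)}{4} = \frac{3}{4} + \frac{\left(25 + U\right) \left(\frac{1}{3} + Z\right)}{4}$)
$R{\left(7 \right)} d{\left(5,-4 \right)} \left(-22\right) = 7 \left(\frac{17}{6} + \frac{1}{12} \cdot 5 + \frac{25}{4} \left(-4\right) + \frac{1}{4} \cdot 5 \left(-4\right)\right) \left(-22\right) = 7 \left(\frac{17}{6} + \frac{5}{12} - 25 - 5\right) \left(-22\right) = 7 \left(- \frac{107}{4}\right) \left(-22\right) = \left(- \frac{749}{4}\right) \left(-22\right) = \frac{8239}{2}$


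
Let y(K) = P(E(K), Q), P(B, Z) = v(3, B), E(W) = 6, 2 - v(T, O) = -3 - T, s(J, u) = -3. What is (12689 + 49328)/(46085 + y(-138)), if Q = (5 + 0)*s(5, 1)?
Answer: 62017/46093 ≈ 1.3455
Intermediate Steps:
v(T, O) = 5 + T (v(T, O) = 2 - (-3 - T) = 2 + (3 + T) = 5 + T)
Q = -15 (Q = (5 + 0)*(-3) = 5*(-3) = -15)
P(B, Z) = 8 (P(B, Z) = 5 + 3 = 8)
y(K) = 8
(12689 + 49328)/(46085 + y(-138)) = (12689 + 49328)/(46085 + 8) = 62017/46093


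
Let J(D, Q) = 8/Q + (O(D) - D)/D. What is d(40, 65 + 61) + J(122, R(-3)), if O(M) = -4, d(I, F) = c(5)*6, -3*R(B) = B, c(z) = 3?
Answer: 1523/61 ≈ 24.967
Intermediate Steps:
R(B) = -B/3
d(I, F) = 18 (d(I, F) = 3*6 = 18)
J(D, Q) = 8/Q + (-4 - D)/D
d(40, 65 + 61) + J(122, R(-3)) = 18 + (-1 - 4/122 + 8/((-1/3*(-3)))) = 18 + (-1 - 4*1/122 + 8/1) = 18 + (-1 - 2/61 + 8*1) = 18 + (-1 - 2/61 + 8) = 18 + 425/61 = 1523/61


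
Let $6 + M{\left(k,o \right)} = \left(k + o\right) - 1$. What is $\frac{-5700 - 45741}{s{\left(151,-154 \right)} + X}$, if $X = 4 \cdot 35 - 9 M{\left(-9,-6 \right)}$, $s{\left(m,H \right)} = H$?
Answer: $- \frac{51441}{184} \approx -279.57$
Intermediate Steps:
$M{\left(k,o \right)} = -7 + k + o$ ($M{\left(k,o \right)} = -6 - \left(1 - k - o\right) = -6 + \left(-1 + k + o\right) = -7 + k + o$)
$X = 338$ ($X = 4 \cdot 35 - 9 \left(-7 - 9 - 6\right) = 140 - -198 = 140 + 198 = 338$)
$\frac{-5700 - 45741}{s{\left(151,-154 \right)} + X} = \frac{-5700 - 45741}{-154 + 338} = - \frac{51441}{184}$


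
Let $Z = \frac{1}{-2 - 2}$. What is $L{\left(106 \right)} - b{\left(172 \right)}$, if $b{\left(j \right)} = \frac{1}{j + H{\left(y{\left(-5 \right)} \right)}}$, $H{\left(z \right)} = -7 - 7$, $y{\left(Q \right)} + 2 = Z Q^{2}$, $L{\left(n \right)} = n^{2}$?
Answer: $\frac{1775287}{158} \approx 11236.0$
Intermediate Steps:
$Z = - \frac{1}{4}$ ($Z = \frac{1}{-4} = - \frac{1}{4} \approx -0.25$)
$y{\left(Q \right)} = -2 - \frac{Q^{2}}{4}$
$H{\left(z \right)} = -14$ ($H{\left(z \right)} = -7 - 7 = -14$)
$b{\left(j \right)} = \frac{1}{-14 + j}$ ($b{\left(j \right)} = \frac{1}{j - 14} = \frac{1}{-14 + j}$)
$L{\left(106 \right)} - b{\left(172 \right)} = 106^{2} - \frac{1}{-14 + 172} = 11236 - \frac{1}{158} = \frac{1775287}{158}$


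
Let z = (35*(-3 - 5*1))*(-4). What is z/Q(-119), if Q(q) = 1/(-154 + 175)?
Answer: 23520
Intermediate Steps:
Q(q) = 1/21
z = 1120 (z = (35*(-3 - 5))*(-4) = (35*(-8))*(-4) = -280*(-4) = 1120)
z/Q(-119) = 1120/(1/21) = 1120*21 = 23520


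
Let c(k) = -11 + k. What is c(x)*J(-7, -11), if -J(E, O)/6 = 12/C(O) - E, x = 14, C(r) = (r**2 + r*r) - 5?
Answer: -10026/79 ≈ -126.91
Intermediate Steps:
C(r) = -5 + 2*r**2 (C(r) = (r**2 + r**2) - 5 = 2*r**2 - 5 = -5 + 2*r**2)
J(E, O) = -72/(-5 + 2*O**2) + 6*E (J(E, O) = -6*(12/(-5 + 2*O**2) - E) = -6*(-E + 12/(-5 + 2*O**2)) = -72/(-5 + 2*O**2) + 6*E)
c(x)*J(-7, -11) = (-11 + 14)*(6*(-12 - 7*(-5 + 2*(-11)**2))/(-5 + 2*(-11)**2)) = 3*(6*(-12 - 7*(-5 + 2*121))/(-5 + 2*121)) = 3*(6*(-12 - 7*(-5 + 242))/(-5 + 242)) = 3*(6*(-12 - 7*237)/237) = 3*(6*(1/237)*(-12 - 1659)) = 3*(6*(1/237)*(-1671)) = 3*(-3342/79) = -10026/79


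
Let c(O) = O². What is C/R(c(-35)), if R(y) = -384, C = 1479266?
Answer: -739633/192 ≈ -3852.3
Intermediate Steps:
C/R(c(-35)) = 1479266/(-384) = 1479266*(-1/384) = -739633/192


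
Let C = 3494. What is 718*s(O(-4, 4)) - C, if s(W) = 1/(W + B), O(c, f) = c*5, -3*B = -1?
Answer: -208300/59 ≈ -3530.5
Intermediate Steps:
B = 1/3 (B = -1/3*(-1) = 1/3 ≈ 0.33333)
O(c, f) = 5*c
s(W) = 1/(1/3 + W) (s(W) = 1/(W + 1/3) = 1/(1/3 + W))
718*s(O(-4, 4)) - C = 718*(3/(1 + 3*(5*(-4)))) - 1*3494 = 718*(3/(1 + 3*(-20))) - 3494 = 718*(3/(1 - 60)) - 3494 = 718*(3/(-59)) - 3494 = 718*(3*(-1/59)) - 3494 = 718*(-3/59) - 3494 = -2154/59 - 3494 = -208300/59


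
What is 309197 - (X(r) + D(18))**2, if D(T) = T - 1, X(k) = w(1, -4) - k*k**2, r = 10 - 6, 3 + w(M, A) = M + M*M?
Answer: 306893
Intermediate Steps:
w(M, A) = -3 + M + M**2 (w(M, A) = -3 + (M + M*M) = -3 + (M + M**2) = -3 + M + M**2)
r = 4
X(k) = -1 - k**3 (X(k) = (-3 + 1 + 1**2) - k*k**2 = (-3 + 1 + 1) - k**3 = -1 - k**3)
D(T) = -1 + T
309197 - (X(r) + D(18))**2 = 309197 - ((-1 - 1*4**3) + (-1 + 18))**2 = 309197 - ((-1 - 1*64) + 17)**2 = 309197 - ((-1 - 64) + 17)**2 = 309197 - (-65 + 17)**2 = 309197 - 1*(-48)**2 = 309197 - 1*2304 = 309197 - 2304 = 306893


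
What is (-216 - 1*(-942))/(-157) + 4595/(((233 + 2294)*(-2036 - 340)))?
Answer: -4359735767/942651864 ≈ -4.6250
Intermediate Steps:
(-216 - 1*(-942))/(-157) + 4595/(((233 + 2294)*(-2036 - 340))) = (-216 + 942)*(-1/157) + 4595/((2527*(-2376))) = 726*(-1/157) + 4595/(-6004152) = -726/157 + 4595*(-1/6004152) = -726/157 - 4595/6004152 = -4359735767/942651864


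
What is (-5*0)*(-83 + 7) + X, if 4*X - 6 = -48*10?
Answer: -237/2 ≈ -118.50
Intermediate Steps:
X = -237/2 (X = 3/2 + (-48*10)/4 = 3/2 + (¼)*(-480) = 3/2 - 120 = -237/2 ≈ -118.50)
(-5*0)*(-83 + 7) + X = (-5*0)*(-83 + 7) - 237/2 = 0*(-76) - 237/2 = 0 - 237/2 = -237/2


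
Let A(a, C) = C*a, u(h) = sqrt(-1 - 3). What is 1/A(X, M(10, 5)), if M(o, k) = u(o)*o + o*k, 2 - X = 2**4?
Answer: -1/812 + I/2030 ≈ -0.0012315 + 0.00049261*I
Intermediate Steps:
X = -14 (X = 2 - 1*2**4 = 2 - 1*16 = 2 - 16 = -14)
u(h) = 2*I (u(h) = sqrt(-4) = 2*I)
M(o, k) = k*o + 2*I*o (M(o, k) = (2*I)*o + o*k = 2*I*o + k*o = k*o + 2*I*o)
1/A(X, M(10, 5)) = 1/((10*(5 + 2*I))*(-14)) = 1/((50 + 20*I)*(-14)) = 1/(-700 - 280*I) = (-700 + 280*I)/568400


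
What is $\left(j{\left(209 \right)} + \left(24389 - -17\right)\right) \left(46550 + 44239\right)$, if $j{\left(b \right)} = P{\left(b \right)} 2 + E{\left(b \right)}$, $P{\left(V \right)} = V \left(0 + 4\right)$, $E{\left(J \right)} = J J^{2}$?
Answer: $831210246123$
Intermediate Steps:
$E{\left(J \right)} = J^{3}$
$P{\left(V \right)} = 4 V$ ($P{\left(V \right)} = V 4 = 4 V$)
$j{\left(b \right)} = b^{3} + 8 b$ ($j{\left(b \right)} = 4 b 2 + b^{3} = 8 b + b^{3} = b^{3} + 8 b$)
$\left(j{\left(209 \right)} + \left(24389 - -17\right)\right) \left(46550 + 44239\right) = \left(209 \left(8 + 209^{2}\right) + \left(24389 - -17\right)\right) \left(46550 + 44239\right) = \left(209 \left(8 + 43681\right) + \left(24389 + 17\right)\right) 90789 = \left(209 \cdot 43689 + 24406\right) 90789 = \left(9131001 + 24406\right) 90789 = 9155407 \cdot 90789 = 831210246123$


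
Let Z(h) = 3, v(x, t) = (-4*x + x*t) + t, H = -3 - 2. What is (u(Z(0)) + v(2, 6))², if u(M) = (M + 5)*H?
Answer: 900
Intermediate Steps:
H = -5
v(x, t) = t - 4*x + t*x (v(x, t) = (-4*x + t*x) + t = t - 4*x + t*x)
u(M) = -25 - 5*M (u(M) = (M + 5)*(-5) = (5 + M)*(-5) = -25 - 5*M)
(u(Z(0)) + v(2, 6))² = ((-25 - 5*3) + (6 - 4*2 + 6*2))² = ((-25 - 15) + (6 - 8 + 12))² = (-40 + 10)² = (-30)² = 900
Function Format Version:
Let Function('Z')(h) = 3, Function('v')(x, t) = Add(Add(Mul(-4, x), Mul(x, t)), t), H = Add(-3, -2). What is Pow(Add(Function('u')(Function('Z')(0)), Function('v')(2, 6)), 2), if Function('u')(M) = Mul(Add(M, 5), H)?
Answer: 900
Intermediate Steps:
H = -5
Function('v')(x, t) = Add(t, Mul(-4, x), Mul(t, x)) (Function('v')(x, t) = Add(Add(Mul(-4, x), Mul(t, x)), t) = Add(t, Mul(-4, x), Mul(t, x)))
Function('u')(M) = Add(-25, Mul(-5, M)) (Function('u')(M) = Mul(Add(M, 5), -5) = Mul(Add(5, M), -5) = Add(-25, Mul(-5, M)))
Pow(Add(Function('u')(Function('Z')(0)), Function('v')(2, 6)), 2) = Pow(Add(Add(-25, Mul(-5, 3)), Add(6, Mul(-4, 2), Mul(6, 2))), 2) = Pow(Add(Add(-25, -15), Add(6, -8, 12)), 2) = Pow(Add(-40, 10), 2) = Pow(-30, 2) = 900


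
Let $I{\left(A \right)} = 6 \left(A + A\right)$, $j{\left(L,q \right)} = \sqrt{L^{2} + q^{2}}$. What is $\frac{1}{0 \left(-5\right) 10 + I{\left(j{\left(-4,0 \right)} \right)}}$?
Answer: $\frac{1}{48} \approx 0.020833$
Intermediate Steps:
$I{\left(A \right)} = 12 A$ ($I{\left(A \right)} = 6 \cdot 2 A = 12 A$)
$\frac{1}{0 \left(-5\right) 10 + I{\left(j{\left(-4,0 \right)} \right)}} = \frac{1}{0 \left(-5\right) 10 + 12 \sqrt{\left(-4\right)^{2} + 0^{2}}} = \frac{1}{0 \cdot 10 + 12 \sqrt{16 + 0}} = \frac{1}{0 + 12 \sqrt{16}} = \frac{1}{0 + 12 \cdot 4} = \frac{1}{0 + 48} = \frac{1}{48}$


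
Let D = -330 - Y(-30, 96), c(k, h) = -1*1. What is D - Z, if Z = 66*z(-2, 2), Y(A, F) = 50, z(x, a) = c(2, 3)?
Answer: -314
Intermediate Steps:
c(k, h) = -1
z(x, a) = -1
D = -380 (D = -330 - 1*50 = -330 - 50 = -380)
Z = -66 (Z = 66*(-1) = -66)
D - Z = -380 - 1*(-66) = -380 + 66 = -314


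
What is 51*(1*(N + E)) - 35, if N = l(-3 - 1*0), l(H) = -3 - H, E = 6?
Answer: 271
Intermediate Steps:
N = 0 (N = -3 - (-3 - 1*0) = -3 - (-3 + 0) = -3 - 1*(-3) = -3 + 3 = 0)
51*(1*(N + E)) - 35 = 51*(1*(0 + 6)) - 35 = 51*(1*6) - 35 = 51*6 - 35 = 306 - 35 = 271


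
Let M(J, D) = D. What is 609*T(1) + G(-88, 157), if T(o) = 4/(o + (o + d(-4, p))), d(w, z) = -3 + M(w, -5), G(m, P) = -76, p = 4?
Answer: -482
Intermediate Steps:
d(w, z) = -8 (d(w, z) = -3 - 5 = -8)
T(o) = 4/(-8 + 2*o) (T(o) = 4/(o + (o - 8)) = 4/(o + (-8 + o)) = 4/(-8 + 2*o))
609*T(1) + G(-88, 157) = 609*(2/(-4 + 1)) - 76 = 609*(2/(-3)) - 76 = 609*(2*(-⅓)) - 76 = 609*(-⅔) - 76 = -406 - 76 = -482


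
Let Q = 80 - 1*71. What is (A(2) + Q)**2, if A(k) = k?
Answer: 121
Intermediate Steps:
Q = 9 (Q = 80 - 71 = 9)
(A(2) + Q)**2 = (2 + 9)**2 = 11**2 = 121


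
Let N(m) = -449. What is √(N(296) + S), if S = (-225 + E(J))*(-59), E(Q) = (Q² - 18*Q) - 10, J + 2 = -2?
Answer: 4*√514 ≈ 90.686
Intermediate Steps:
J = -4 (J = -2 - 2 = -4)
E(Q) = -10 + Q² - 18*Q
S = 8673 (S = (-225 + (-10 + (-4)² - 18*(-4)))*(-59) = (-225 + (-10 + 16 + 72))*(-59) = (-225 + 78)*(-59) = -147*(-59) = 8673)
√(N(296) + S) = √(-449 + 8673) = √8224 = 4*√514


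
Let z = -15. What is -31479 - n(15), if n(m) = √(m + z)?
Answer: -31479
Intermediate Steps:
n(m) = √(-15 + m) (n(m) = √(m - 15) = √(-15 + m))
-31479 - n(15) = -31479 - √(-15 + 15) = -31479 - √0 = -31479 - 1*0 = -31479 + 0 = -31479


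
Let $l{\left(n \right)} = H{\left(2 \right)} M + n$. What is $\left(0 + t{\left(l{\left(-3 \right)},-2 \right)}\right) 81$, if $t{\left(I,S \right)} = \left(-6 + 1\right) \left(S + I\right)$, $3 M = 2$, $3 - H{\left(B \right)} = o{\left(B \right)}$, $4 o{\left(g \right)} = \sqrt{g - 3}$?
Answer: $1215 + \frac{135 i}{2} \approx 1215.0 + 67.5 i$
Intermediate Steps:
$o{\left(g \right)} = \frac{\sqrt{-3 + g}}{4}$ ($o{\left(g \right)} = \frac{\sqrt{g - 3}}{4} = \frac{\sqrt{-3 + g}}{4}$)
$H{\left(B \right)} = 3 - \frac{\sqrt{-3 + B}}{4}$
$M = \frac{2}{3}$ ($M = \frac{1}{3} \cdot 2 = \frac{2}{3} \approx 0.66667$)
$l{\left(n \right)} = 2 + n - \frac{i}{6}$ ($l{\left(n \right)} = \left(3 - \frac{\sqrt{-3 + 2}}{4}\right) \frac{2}{3} + n = \left(3 - \frac{\sqrt{-1}}{4}\right) \frac{2}{3} + n = \left(3 - \frac{i}{4}\right) \frac{2}{3} + n = \left(2 - \frac{i}{6}\right) + n = 2 + n - \frac{i}{6}$)
$t{\left(I,S \right)} = - 5 I - 5 S$ ($t{\left(I,S \right)} = - 5 \left(I + S\right) = - 5 I - 5 S$)
$\left(0 + t{\left(l{\left(-3 \right)},-2 \right)}\right) 81 = \left(0 - \left(-10 + 5 \left(2 - 3 - \frac{i}{6}\right)\right)\right) 81 = \left(0 + \left(- 5 \left(-1 - \frac{i}{6}\right) + 10\right)\right) 81 = \left(0 + \left(\left(5 + \frac{5 i}{6}\right) + 10\right)\right) 81 = \left(0 + \left(15 + \frac{5 i}{6}\right)\right) 81 = \left(15 + \frac{5 i}{6}\right) 81 = 1215 + \frac{135 i}{2}$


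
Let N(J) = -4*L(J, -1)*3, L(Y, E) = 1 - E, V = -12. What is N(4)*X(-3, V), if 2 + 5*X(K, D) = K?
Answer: 24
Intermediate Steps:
X(K, D) = -2/5 + K/5
N(J) = -24 (N(J) = -4*(1 - 1*(-1))*3 = -4*(1 + 1)*3 = -4*2*3 = -8*3 = -24)
N(4)*X(-3, V) = -24*(-2/5 + (1/5)*(-3)) = -24*(-2/5 - 3/5) = -24*(-1) = 24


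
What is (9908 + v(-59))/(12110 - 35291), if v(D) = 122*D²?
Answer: -434590/23181 ≈ -18.748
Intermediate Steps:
(9908 + v(-59))/(12110 - 35291) = (9908 + 122*(-59)²)/(12110 - 35291) = (9908 + 122*3481)/(-23181) = (9908 + 424682)*(-1/23181) = 434590*(-1/23181) = -434590/23181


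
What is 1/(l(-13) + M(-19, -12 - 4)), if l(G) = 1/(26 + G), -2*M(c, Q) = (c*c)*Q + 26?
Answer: 13/37376 ≈ 0.00034782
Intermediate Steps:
M(c, Q) = -13 - Q*c²/2 (M(c, Q) = -((c*c)*Q + 26)/2 = -(c²*Q + 26)/2 = -(Q*c² + 26)/2 = -(26 + Q*c²)/2 = -13 - Q*c²/2)
1/(l(-13) + M(-19, -12 - 4)) = 1/(1/(26 - 13) + (-13 - ½*(-12 - 4)*(-19)²)) = 1/(1/13 + (-13 - ½*(-16)*361)) = 1/(1/13 + (-13 + 2888)) = 1/(1/13 + 2875) = 1/(37376/13) = 13/37376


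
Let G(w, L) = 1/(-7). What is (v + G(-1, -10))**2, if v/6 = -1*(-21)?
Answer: 776161/49 ≈ 15840.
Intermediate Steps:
G(w, L) = -1/7
v = 126 (v = 6*(-1*(-21)) = 6*21 = 126)
(v + G(-1, -10))**2 = (126 - 1/7)**2 = (881/7)**2 = 776161/49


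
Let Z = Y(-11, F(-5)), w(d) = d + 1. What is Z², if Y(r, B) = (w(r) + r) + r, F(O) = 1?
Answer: 1024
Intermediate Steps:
w(d) = 1 + d
Y(r, B) = 1 + 3*r (Y(r, B) = ((1 + r) + r) + r = (1 + 2*r) + r = 1 + 3*r)
Z = -32 (Z = 1 + 3*(-11) = 1 - 33 = -32)
Z² = (-32)² = 1024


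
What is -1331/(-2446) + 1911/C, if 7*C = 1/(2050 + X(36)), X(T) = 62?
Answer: 69104941235/2446 ≈ 2.8252e+7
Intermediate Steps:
C = 1/14784 (C = 1/(7*(2050 + 62)) = (⅐)/2112 = (⅐)*(1/2112) = 1/14784 ≈ 6.7641e-5)
-1331/(-2446) + 1911/C = -1331/(-2446) + 1911/(1/14784) = -1331*(-1/2446) + 1911*14784 = 1331/2446 + 28252224 = 69104941235/2446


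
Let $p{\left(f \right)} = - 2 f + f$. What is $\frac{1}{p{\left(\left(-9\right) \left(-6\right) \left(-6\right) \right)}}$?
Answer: $\frac{1}{324} \approx 0.0030864$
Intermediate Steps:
$p{\left(f \right)} = - f$
$\frac{1}{p{\left(\left(-9\right) \left(-6\right) \left(-6\right) \right)}} = \frac{1}{\left(-1\right) \left(-9\right) \left(-6\right) \left(-6\right)} = \frac{1}{\left(-1\right) 54 \left(-6\right)} = \frac{1}{\left(-1\right) \left(-324\right)} = \frac{1}{324}$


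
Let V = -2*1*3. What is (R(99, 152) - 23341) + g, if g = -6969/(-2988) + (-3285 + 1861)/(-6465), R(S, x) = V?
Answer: -50106055027/2146380 ≈ -23344.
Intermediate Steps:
V = -6 (V = -2*3 = -6)
R(S, x) = -6
g = 5478833/2146380 (g = -6969*(-1/2988) - 1424*(-1/6465) = 2323/996 + 1424/6465 = 5478833/2146380 ≈ 2.5526)
(R(99, 152) - 23341) + g = (-6 - 23341) + 5478833/2146380 = -23347 + 5478833/2146380 = -50106055027/2146380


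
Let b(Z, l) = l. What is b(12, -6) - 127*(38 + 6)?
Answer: -5594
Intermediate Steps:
b(12, -6) - 127*(38 + 6) = -6 - 127*(38 + 6) = -6 - 127*44 = -6 - 5588 = -5594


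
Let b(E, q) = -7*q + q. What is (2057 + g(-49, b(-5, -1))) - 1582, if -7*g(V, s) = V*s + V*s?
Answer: 559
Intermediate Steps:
b(E, q) = -6*q
g(V, s) = -2*V*s/7 (g(V, s) = -(V*s + V*s)/7 = -2*V*s/7)
(2057 + g(-49, b(-5, -1))) - 1582 = (2057 - 2/7*(-49)*(-6*(-1))) - 1582 = (2057 - 2/7*(-49)*6) - 1582 = (2057 + 84) - 1582 = 2141 - 1582 = 559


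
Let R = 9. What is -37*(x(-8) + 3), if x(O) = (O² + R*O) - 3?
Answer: 296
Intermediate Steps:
x(O) = -3 + O² + 9*O (x(O) = (O² + 9*O) - 3 = -3 + O² + 9*O)
-37*(x(-8) + 3) = -37*((-3 + (-8)² + 9*(-8)) + 3) = -37*((-3 + 64 - 72) + 3) = -37*(-11 + 3) = -37*(-8) = 296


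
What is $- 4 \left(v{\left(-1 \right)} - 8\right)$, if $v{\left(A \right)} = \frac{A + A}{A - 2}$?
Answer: $\frac{88}{3} \approx 29.333$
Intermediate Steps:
$v{\left(A \right)} = \frac{2 A}{-2 + A}$
$- 4 \left(v{\left(-1 \right)} - 8\right) = - 4 \left(2 \left(-1\right) \frac{1}{-2 - 1} - 8\right) = - 4 \left(2 \left(-1\right) \frac{1}{-3} - 8\right) = - 4 \left(2 \left(-1\right) \left(- \frac{1}{3}\right) - 8\right) = - 4 \left(\frac{2}{3} - 8\right) = \left(-4\right) \left(- \frac{22}{3}\right) = \frac{88}{3}$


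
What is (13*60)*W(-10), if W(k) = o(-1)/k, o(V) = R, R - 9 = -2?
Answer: -546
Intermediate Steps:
R = 7 (R = 9 - 2 = 7)
o(V) = 7
W(k) = 7/k
(13*60)*W(-10) = (13*60)*(7/(-10)) = 780*(7*(-1/10)) = 780*(-7/10) = -546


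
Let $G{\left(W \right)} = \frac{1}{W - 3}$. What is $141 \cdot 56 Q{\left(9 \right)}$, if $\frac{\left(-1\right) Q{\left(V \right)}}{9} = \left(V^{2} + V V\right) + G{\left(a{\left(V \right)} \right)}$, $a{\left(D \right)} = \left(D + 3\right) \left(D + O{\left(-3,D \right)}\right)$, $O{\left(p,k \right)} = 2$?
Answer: $- \frac{495055512}{43} \approx -1.1513 \cdot 10^{7}$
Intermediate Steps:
$a{\left(D \right)} = \left(2 + D\right) \left(3 + D\right)$ ($a{\left(D \right)} = \left(D + 3\right) \left(D + 2\right) = \left(3 + D\right) \left(2 + D\right) = \left(2 + D\right) \left(3 + D\right)$)
$G{\left(W \right)} = \frac{1}{-3 + W}$
$Q{\left(V \right)} = - 18 V^{2} - \frac{9}{3 + V^{2} + 5 V}$ ($Q{\left(V \right)} = - 9 \left(\left(V^{2} + V V\right) + \frac{1}{-3 + \left(6 + V^{2} + 5 V\right)}\right) = - 9 \left(\left(V^{2} + V^{2}\right) + \frac{1}{3 + V^{2} + 5 V}\right) = - 9 \left(2 V^{2} + \frac{1}{3 + V^{2} + 5 V}\right) = - 9 \left(\frac{1}{3 + V^{2} + 5 V} + 2 V^{2}\right) = - 18 V^{2} - \frac{9}{3 + V^{2} + 5 V}$)
$141 \cdot 56 Q{\left(9 \right)} = 141 \cdot 56 \frac{9 \left(-1 + 2 \cdot 9^{2} \left(-3 - 9^{2} - 45\right)\right)}{3 + 9^{2} + 5 \cdot 9} = 7896 \frac{9 \left(-1 + 2 \cdot 81 \left(-3 - 81 - 45\right)\right)}{3 + 81 + 45} = 7896 \frac{9 \left(-1 + 2 \cdot 81 \left(-3 - 81 - 45\right)\right)}{129} = 7896 \cdot 9 \cdot \frac{1}{129} \left(-1 + 2 \cdot 81 \left(-129\right)\right) = 7896 \cdot 9 \cdot \frac{1}{129} \left(-1 - 20898\right) = 7896 \cdot 9 \cdot \frac{1}{129} \left(-20899\right) = 7896 \left(- \frac{62697}{43}\right) = - \frac{495055512}{43}$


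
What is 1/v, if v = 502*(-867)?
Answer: -1/435234 ≈ -2.2976e-6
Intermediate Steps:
v = -435234
1/v = 1/(-435234) = -1/435234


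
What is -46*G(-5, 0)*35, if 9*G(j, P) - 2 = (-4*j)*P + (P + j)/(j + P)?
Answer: -1610/3 ≈ -536.67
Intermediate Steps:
G(j, P) = ⅓ - 4*P*j/9 (G(j, P) = 2/9 + ((-4*j)*P + (P + j)/(j + P))/9 = 2/9 + (-4*P*j + (P + j)/(P + j))/9 = 2/9 + (-4*P*j + 1)/9 = 2/9 + (1 - 4*P*j)/9 = 2/9 + (⅑ - 4*P*j/9) = ⅓ - 4*P*j/9)
-46*G(-5, 0)*35 = -46*(⅓ - 4/9*0*(-5))*35 = -46*(⅓ + 0)*35 = -46*⅓*35 = -46/3*35 = -1610/3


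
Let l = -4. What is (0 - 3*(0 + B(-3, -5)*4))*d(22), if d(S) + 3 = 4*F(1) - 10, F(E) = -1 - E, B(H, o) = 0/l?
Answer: 0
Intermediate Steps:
B(H, o) = 0 (B(H, o) = 0/(-4) = 0*(-1/4) = 0)
d(S) = -21 (d(S) = -3 + (4*(-1 - 1*1) - 10) = -3 + (4*(-1 - 1) - 10) = -3 + (4*(-2) - 10) = -3 + (-8 - 10) = -3 - 18 = -21)
(0 - 3*(0 + B(-3, -5)*4))*d(22) = (0 - 3*(0 + 0*4))*(-21) = (0 - 3*(0 + 0))*(-21) = (0 - 3*0)*(-21) = (0 + 0)*(-21) = 0*(-21) = 0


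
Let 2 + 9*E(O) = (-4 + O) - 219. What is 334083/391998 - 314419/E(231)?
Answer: -30812849110/65333 ≈ -4.7163e+5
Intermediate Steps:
E(O) = -25 + O/9 (E(O) = -2/9 + ((-4 + O) - 219)/9 = -2/9 + (-223 + O)/9 = -2/9 + (-223/9 + O/9) = -25 + O/9)
334083/391998 - 314419/E(231) = 334083/391998 - 314419/(-25 + (1/9)*231) = 334083*(1/391998) - 314419/(-25 + 77/3) = 111361/130666 - 314419/2/3 = 111361/130666 - 314419*3/2 = 111361/130666 - 943257/2 = -30812849110/65333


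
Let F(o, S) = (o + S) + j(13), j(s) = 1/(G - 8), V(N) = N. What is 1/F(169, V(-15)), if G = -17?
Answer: 25/3849 ≈ 0.0064952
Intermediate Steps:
j(s) = -1/25 (j(s) = 1/(-17 - 8) = 1/(-25) = -1/25)
F(o, S) = -1/25 + S + o (F(o, S) = (o + S) - 1/25 = (S + o) - 1/25 = -1/25 + S + o)
1/F(169, V(-15)) = 1/(-1/25 - 15 + 169) = 1/(3849/25) = 25/3849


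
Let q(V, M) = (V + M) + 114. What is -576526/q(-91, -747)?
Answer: 288263/362 ≈ 796.31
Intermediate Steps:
q(V, M) = 114 + M + V (q(V, M) = (M + V) + 114 = 114 + M + V)
-576526/q(-91, -747) = -576526/(114 - 747 - 91) = -576526/(-724) = -576526*(-1/724) = 288263/362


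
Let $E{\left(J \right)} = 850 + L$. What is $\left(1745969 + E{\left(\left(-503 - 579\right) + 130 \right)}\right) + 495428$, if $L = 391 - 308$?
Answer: $2242330$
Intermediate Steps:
$L = 83$
$E{\left(J \right)} = 933$ ($E{\left(J \right)} = 850 + 83 = 933$)
$\left(1745969 + E{\left(\left(-503 - 579\right) + 130 \right)}\right) + 495428 = \left(1745969 + 933\right) + 495428 = 1746902 + 495428 = 2242330$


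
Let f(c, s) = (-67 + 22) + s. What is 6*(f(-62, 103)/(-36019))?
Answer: -348/36019 ≈ -0.0096616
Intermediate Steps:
f(c, s) = -45 + s
6*(f(-62, 103)/(-36019)) = 6*((-45 + 103)/(-36019)) = 6*(58*(-1/36019)) = 6*(-58/36019) = -348/36019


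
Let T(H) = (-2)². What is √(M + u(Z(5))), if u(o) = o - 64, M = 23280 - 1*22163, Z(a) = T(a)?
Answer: √1057 ≈ 32.512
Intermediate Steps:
T(H) = 4
Z(a) = 4
M = 1117 (M = 23280 - 22163 = 1117)
u(o) = -64 + o
√(M + u(Z(5))) = √(1117 + (-64 + 4)) = √(1117 - 60) = √1057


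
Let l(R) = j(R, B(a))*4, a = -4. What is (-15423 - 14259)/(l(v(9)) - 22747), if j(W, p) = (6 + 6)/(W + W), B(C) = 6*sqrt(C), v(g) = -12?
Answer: 9894/7583 ≈ 1.3048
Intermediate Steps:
j(W, p) = 6/W (j(W, p) = 12/((2*W)) = 12*(1/(2*W)) = 6/W)
l(R) = 24/R (l(R) = (6/R)*4 = 24/R)
(-15423 - 14259)/(l(v(9)) - 22747) = (-15423 - 14259)/(24/(-12) - 22747) = -29682/(24*(-1/12) - 22747) = -29682/(-2 - 22747) = -29682/(-22749) = -29682*(-1/22749) = 9894/7583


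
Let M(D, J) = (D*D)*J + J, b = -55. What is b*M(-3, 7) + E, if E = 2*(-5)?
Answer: -3860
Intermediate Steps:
M(D, J) = J + J*D**2 (M(D, J) = D**2*J + J = J*D**2 + J = J + J*D**2)
E = -10
b*M(-3, 7) + E = -385*(1 + (-3)**2) - 10 = -385*(1 + 9) - 10 = -385*10 - 10 = -55*70 - 10 = -3850 - 10 = -3860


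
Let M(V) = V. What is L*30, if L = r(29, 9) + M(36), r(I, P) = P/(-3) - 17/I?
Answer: 28200/29 ≈ 972.41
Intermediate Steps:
r(I, P) = -17/I - P/3 (r(I, P) = P*(-⅓) - 17/I = -P/3 - 17/I = -17/I - P/3)
L = 940/29 (L = (-17/29 - ⅓*9) + 36 = (-17*1/29 - 3) + 36 = (-17/29 - 3) + 36 = -104/29 + 36 = 940/29 ≈ 32.414)
L*30 = (940/29)*30 = 28200/29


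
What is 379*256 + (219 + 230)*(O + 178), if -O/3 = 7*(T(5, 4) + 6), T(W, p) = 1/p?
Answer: 472059/4 ≈ 1.1801e+5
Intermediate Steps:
O = -525/4 (O = -21*(1/4 + 6) = -21*25/4 = -3*175/4 = -525/4 ≈ -131.25)
379*256 + (219 + 230)*(O + 178) = 379*256 + (219 + 230)*(-525/4 + 178) = 97024 + 449*(187/4) = 97024 + 83963/4 = 472059/4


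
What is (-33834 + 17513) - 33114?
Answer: -49435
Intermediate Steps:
(-33834 + 17513) - 33114 = -16321 - 33114 = -49435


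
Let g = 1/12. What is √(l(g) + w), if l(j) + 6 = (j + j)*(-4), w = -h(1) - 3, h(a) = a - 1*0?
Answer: 4*I*√6/3 ≈ 3.266*I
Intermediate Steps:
h(a) = a (h(a) = a + 0 = a)
g = 1/12 ≈ 0.083333
w = -4 (w = -1*1 - 3 = -1 - 3 = -4)
l(j) = -6 - 8*j (l(j) = -6 + (j + j)*(-4) = -6 + (2*j)*(-4) = -6 - 8*j)
√(l(g) + w) = √((-6 - 8*1/12) - 4) = √((-6 - ⅔) - 4) = √(-20/3 - 4) = √(-32/3) = 4*I*√6/3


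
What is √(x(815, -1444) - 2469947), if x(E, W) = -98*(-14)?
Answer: 5*I*√98743 ≈ 1571.2*I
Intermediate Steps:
x(E, W) = 1372
√(x(815, -1444) - 2469947) = √(1372 - 2469947) = √(-2468575) = 5*I*√98743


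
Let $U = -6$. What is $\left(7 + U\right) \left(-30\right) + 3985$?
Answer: $3955$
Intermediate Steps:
$\left(7 + U\right) \left(-30\right) + 3985 = \left(7 - 6\right) \left(-30\right) + 3985 = 1 \left(-30\right) + 3985 = -30 + 3985 = 3955$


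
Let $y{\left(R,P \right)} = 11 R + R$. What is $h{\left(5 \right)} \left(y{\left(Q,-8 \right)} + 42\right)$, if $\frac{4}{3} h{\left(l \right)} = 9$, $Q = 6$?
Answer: $\frac{1539}{2} \approx 769.5$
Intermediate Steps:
$y{\left(R,P \right)} = 12 R$
$h{\left(l \right)} = \frac{27}{4}$ ($h{\left(l \right)} = \frac{3}{4} \cdot 9 = \frac{27}{4}$)
$h{\left(5 \right)} \left(y{\left(Q,-8 \right)} + 42\right) = \frac{27 \left(12 \cdot 6 + 42\right)}{4} = \frac{27 \left(72 + 42\right)}{4} = \frac{27}{4} \cdot 114 = \frac{1539}{2}$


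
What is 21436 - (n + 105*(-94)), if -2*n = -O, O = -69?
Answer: 62681/2 ≈ 31341.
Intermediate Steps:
n = -69/2 (n = -(-1)*(-69)/2 = -½*69 = -69/2 ≈ -34.500)
21436 - (n + 105*(-94)) = 21436 - (-69/2 + 105*(-94)) = 21436 - (-69/2 - 9870) = 21436 - 1*(-19809/2) = 21436 + 19809/2 = 62681/2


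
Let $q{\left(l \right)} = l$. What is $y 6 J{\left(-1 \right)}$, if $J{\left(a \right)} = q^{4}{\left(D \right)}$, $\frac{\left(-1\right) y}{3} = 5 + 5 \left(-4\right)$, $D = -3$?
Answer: $21870$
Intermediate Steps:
$y = 45$ ($y = - 3 \left(5 + 5 \left(-4\right)\right) = - 3 \left(5 - 20\right) = \left(-3\right) \left(-15\right) = 45$)
$J{\left(a \right)} = 81$ ($J{\left(a \right)} = \left(-3\right)^{4} = 81$)
$y 6 J{\left(-1 \right)} = 45 \cdot 6 \cdot 81 = 270 \cdot 81 = 21870$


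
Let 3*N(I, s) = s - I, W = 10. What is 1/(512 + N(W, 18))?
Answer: 3/1544 ≈ 0.0019430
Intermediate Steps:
N(I, s) = -I/3 + s/3 (N(I, s) = (s - I)/3 = -I/3 + s/3)
1/(512 + N(W, 18)) = 1/(512 + (-⅓*10 + (⅓)*18)) = 1/(512 + (-10/3 + 6)) = 1/(512 + 8/3) = 1/(1544/3) = 3/1544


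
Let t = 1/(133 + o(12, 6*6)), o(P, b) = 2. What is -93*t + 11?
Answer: 464/45 ≈ 10.311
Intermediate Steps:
t = 1/135 (t = 1/(133 + 2) = 1/135 ≈ 0.0074074)
-93*t + 11 = -93*1/135 + 11 = -31/45 + 11 = 464/45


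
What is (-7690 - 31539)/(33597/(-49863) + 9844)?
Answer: -652025209/163605925 ≈ -3.9853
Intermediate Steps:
(-7690 - 31539)/(33597/(-49863) + 9844) = -39229/(33597*(-1/49863) + 9844) = -39229/(-11199/16621 + 9844) = -39229/163605925/16621 = -39229*16621/163605925 = -652025209/163605925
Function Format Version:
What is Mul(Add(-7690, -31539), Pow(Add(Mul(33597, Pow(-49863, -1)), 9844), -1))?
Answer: Rational(-652025209, 163605925) ≈ -3.9853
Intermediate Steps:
Mul(Add(-7690, -31539), Pow(Add(Mul(33597, Pow(-49863, -1)), 9844), -1)) = Mul(-39229, Pow(Add(Mul(33597, Rational(-1, 49863)), 9844), -1)) = Mul(-39229, Pow(Add(Rational(-11199, 16621), 9844), -1)) = Mul(-39229, Pow(Rational(163605925, 16621), -1)) = Mul(-39229, Rational(16621, 163605925)) = Rational(-652025209, 163605925)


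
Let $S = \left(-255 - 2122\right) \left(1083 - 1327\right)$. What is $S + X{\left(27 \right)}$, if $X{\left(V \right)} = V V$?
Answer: $580717$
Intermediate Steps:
$X{\left(V \right)} = V^{2}$
$S = 579988$ ($S = \left(-2377\right) \left(-244\right) = 579988$)
$S + X{\left(27 \right)} = 579988 + 27^{2} = 579988 + 729 = 580717$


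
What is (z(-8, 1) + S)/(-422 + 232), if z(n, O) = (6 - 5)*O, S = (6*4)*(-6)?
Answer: 143/190 ≈ 0.75263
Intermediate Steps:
S = -144 (S = 24*(-6) = -144)
z(n, O) = O (z(n, O) = 1*O = O)
(z(-8, 1) + S)/(-422 + 232) = (1 - 144)/(-422 + 232) = -143/(-190) = -143*(-1/190) = 143/190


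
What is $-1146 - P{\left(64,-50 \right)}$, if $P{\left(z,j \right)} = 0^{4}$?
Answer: $-1146$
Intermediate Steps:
$P{\left(z,j \right)} = 0$
$-1146 - P{\left(64,-50 \right)} = -1146 - 0 = -1146 + 0 = -1146$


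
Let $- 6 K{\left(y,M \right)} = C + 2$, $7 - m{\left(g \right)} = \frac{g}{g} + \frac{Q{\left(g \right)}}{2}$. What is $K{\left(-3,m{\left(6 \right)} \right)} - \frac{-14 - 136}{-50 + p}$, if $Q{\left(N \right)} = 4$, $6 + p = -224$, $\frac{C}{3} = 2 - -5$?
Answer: $- \frac{367}{84} \approx -4.369$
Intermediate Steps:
$C = 21$ ($C = 3 \left(2 - -5\right) = 3 \left(2 + 5\right) = 3 \cdot 7 = 21$)
$p = -230$ ($p = -6 - 224 = -230$)
$m{\left(g \right)} = 4$ ($m{\left(g \right)} = 7 - \left(\frac{g}{g} + \frac{4}{2}\right) = 7 - \left(1 + 4 \cdot \frac{1}{2}\right) = 7 - \left(1 + 2\right) = 7 - 3 = 4$)
$K{\left(y,M \right)} = - \frac{23}{6}$ ($K{\left(y,M \right)} = - \frac{21 + 2}{6} = \left(- \frac{1}{6}\right) 23 = - \frac{23}{6}$)
$K{\left(-3,m{\left(6 \right)} \right)} - \frac{-14 - 136}{-50 + p} = - \frac{23}{6} - \frac{-14 - 136}{-50 - 230} = - \frac{23}{6} - - \frac{150}{-280} = - \frac{23}{6} - \left(-150\right) \left(- \frac{1}{280}\right) = - \frac{23}{6} - \frac{15}{28} = - \frac{367}{84}$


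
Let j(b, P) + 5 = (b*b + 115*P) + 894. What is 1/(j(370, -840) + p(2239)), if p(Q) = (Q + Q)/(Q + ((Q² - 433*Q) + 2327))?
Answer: 2024100/83370657139 ≈ 2.4278e-5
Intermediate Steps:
j(b, P) = 889 + b² + 115*P (j(b, P) = -5 + ((b*b + 115*P) + 894) = -5 + ((b² + 115*P) + 894) = -5 + (894 + b² + 115*P) = 889 + b² + 115*P)
p(Q) = 2*Q/(2327 + Q² - 432*Q) (p(Q) = (2*Q)/(Q + (2327 + Q² - 433*Q)) = (2*Q)/(2327 + Q² - 432*Q) = 2*Q/(2327 + Q² - 432*Q))
1/(j(370, -840) + p(2239)) = 1/((889 + 370² + 115*(-840)) + 2*2239/(2327 + 2239² - 432*2239)) = 1/((889 + 136900 - 96600) + 2*2239/(2327 + 5013121 - 967248)) = 1/(41189 + 2*2239/4048200) = 1/(41189 + 2*2239*(1/4048200)) = 1/(41189 + 2239/2024100) = 1/(83370657139/2024100) = 2024100/83370657139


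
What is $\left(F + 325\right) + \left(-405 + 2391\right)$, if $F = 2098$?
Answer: $4409$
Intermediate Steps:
$\left(F + 325\right) + \left(-405 + 2391\right) = \left(2098 + 325\right) + \left(-405 + 2391\right) = 2423 + 1986 = 4409$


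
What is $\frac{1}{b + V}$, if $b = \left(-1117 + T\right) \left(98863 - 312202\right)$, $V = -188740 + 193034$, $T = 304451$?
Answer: $- \frac{1}{64712967932} \approx -1.5453 \cdot 10^{-11}$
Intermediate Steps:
$V = 4294$
$b = -64712972226$ ($b = \left(-1117 + 304451\right) \left(98863 - 312202\right) = 303334 \left(-213339\right) = -64712972226$)
$\frac{1}{b + V} = \frac{1}{-64712972226 + 4294} = \frac{1}{-64712967932} = - \frac{1}{64712967932}$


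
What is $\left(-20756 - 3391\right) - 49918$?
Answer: $-74065$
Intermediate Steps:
$\left(-20756 - 3391\right) - 49918 = -24147 - 49918 = -74065$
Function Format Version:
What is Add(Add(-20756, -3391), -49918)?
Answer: -74065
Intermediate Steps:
Add(Add(-20756, -3391), -49918) = Add(-24147, -49918) = -74065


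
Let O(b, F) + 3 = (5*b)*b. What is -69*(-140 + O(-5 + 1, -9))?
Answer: 4347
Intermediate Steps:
O(b, F) = -3 + 5*b² (O(b, F) = -3 + (5*b)*b = -3 + 5*b²)
-69*(-140 + O(-5 + 1, -9)) = -69*(-140 + (-3 + 5*(-5 + 1)²)) = -69*(-140 + (-3 + 5*(-4)²)) = -69*(-140 + (-3 + 5*16)) = -69*(-140 + (-3 + 80)) = -69*(-140 + 77) = -69*(-63) = 4347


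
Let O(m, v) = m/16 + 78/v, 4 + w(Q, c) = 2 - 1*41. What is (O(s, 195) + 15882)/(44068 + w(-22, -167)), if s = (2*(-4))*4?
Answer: 79402/220125 ≈ 0.36071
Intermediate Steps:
s = -32 (s = -8*4 = -32)
w(Q, c) = -43 (w(Q, c) = -4 + (2 - 1*41) = -4 + (2 - 41) = -4 - 39 = -43)
O(m, v) = 78/v + m/16 (O(m, v) = m*(1/16) + 78/v = m/16 + 78/v = 78/v + m/16)
(O(s, 195) + 15882)/(44068 + w(-22, -167)) = ((78/195 + (1/16)*(-32)) + 15882)/(44068 - 43) = ((78*(1/195) - 2) + 15882)/44025 = ((2/5 - 2) + 15882)*(1/44025) = (-8/5 + 15882)*(1/44025) = (79402/5)*(1/44025) = 79402/220125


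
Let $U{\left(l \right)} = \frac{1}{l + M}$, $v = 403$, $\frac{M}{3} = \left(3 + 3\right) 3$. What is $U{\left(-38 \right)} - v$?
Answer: $- \frac{6447}{16} \approx -402.94$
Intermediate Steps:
$M = 54$ ($M = 3 \left(3 + 3\right) 3 = 3 \cdot 6 \cdot 3 = 3 \cdot 18 = 54$)
$U{\left(l \right)} = \frac{1}{54 + l}$ ($U{\left(l \right)} = \frac{1}{l + 54} = \frac{1}{54 + l}$)
$U{\left(-38 \right)} - v = \frac{1}{54 - 38} - 403 = \frac{1}{16} - 403 = - \frac{6447}{16}$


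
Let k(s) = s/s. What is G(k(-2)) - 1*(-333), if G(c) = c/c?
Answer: 334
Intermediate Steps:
k(s) = 1
G(c) = 1
G(k(-2)) - 1*(-333) = 1 - 1*(-333) = 1 + 333 = 334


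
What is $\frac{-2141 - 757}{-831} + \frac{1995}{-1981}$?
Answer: $\frac{194433}{78391} \approx 2.4803$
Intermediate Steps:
$\frac{-2141 - 757}{-831} + \frac{1995}{-1981} = \left(-2141 - 757\right) \left(- \frac{1}{831}\right) + 1995 \left(- \frac{1}{1981}\right) = \left(-2898\right) \left(- \frac{1}{831}\right) - \frac{285}{283} = \frac{966}{277} - \frac{285}{283} = \frac{194433}{78391}$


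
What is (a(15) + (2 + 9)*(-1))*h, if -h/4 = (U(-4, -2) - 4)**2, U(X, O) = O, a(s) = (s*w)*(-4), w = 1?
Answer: 10224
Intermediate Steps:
a(s) = -4*s (a(s) = (s*1)*(-4) = s*(-4) = -4*s)
h = -144 (h = -4*(-2 - 4)**2 = -4*(-6)**2 = -4*36 = -144)
(a(15) + (2 + 9)*(-1))*h = (-4*15 + (2 + 9)*(-1))*(-144) = (-60 + 11*(-1))*(-144) = (-60 - 11)*(-144) = -71*(-144) = 10224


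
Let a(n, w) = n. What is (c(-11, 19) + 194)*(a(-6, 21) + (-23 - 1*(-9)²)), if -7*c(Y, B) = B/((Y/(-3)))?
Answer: -148810/7 ≈ -21259.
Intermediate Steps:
c(Y, B) = 3*B/(7*Y) (c(Y, B) = -B/(7*(Y/(-3))) = -B/(7*(Y*(-⅓))) = -B/(7*((-Y/3))) = -B*(-3/Y)/7 = -(-3)*B/(7*Y) = 3*B/(7*Y))
(c(-11, 19) + 194)*(a(-6, 21) + (-23 - 1*(-9)²)) = ((3/7)*19/(-11) + 194)*(-6 + (-23 - 1*(-9)²)) = ((3/7)*19*(-1/11) + 194)*(-6 + (-23 - 1*81)) = (-57/77 + 194)*(-6 + (-23 - 81)) = 14881*(-6 - 104)/77 = (14881/77)*(-110) = -148810/7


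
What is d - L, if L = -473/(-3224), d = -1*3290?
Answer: -10607433/3224 ≈ -3290.1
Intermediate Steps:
d = -3290
L = 473/3224 (L = -473*(-1/3224) = 473/3224 ≈ 0.14671)
d - L = -3290 - 1*473/3224 = -3290 - 473/3224 = -10607433/3224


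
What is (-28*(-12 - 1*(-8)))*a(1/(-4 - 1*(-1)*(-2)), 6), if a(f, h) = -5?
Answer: -560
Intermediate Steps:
(-28*(-12 - 1*(-8)))*a(1/(-4 - 1*(-1)*(-2)), 6) = -28*(-12 - 1*(-8))*(-5) = -28*(-12 + 8)*(-5) = -28*(-4)*(-5) = 112*(-5) = -560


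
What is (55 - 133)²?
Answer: 6084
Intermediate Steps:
(55 - 133)² = (-78)² = 6084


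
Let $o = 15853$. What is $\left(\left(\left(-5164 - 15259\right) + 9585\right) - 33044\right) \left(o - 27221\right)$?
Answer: $498850576$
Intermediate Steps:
$\left(\left(\left(-5164 - 15259\right) + 9585\right) - 33044\right) \left(o - 27221\right) = \left(\left(\left(-5164 - 15259\right) + 9585\right) - 33044\right) \left(15853 - 27221\right) = \left(\left(-20423 + 9585\right) - 33044\right) \left(-11368\right) = \left(-10838 - 33044\right) \left(-11368\right) = \left(-43882\right) \left(-11368\right) = 498850576$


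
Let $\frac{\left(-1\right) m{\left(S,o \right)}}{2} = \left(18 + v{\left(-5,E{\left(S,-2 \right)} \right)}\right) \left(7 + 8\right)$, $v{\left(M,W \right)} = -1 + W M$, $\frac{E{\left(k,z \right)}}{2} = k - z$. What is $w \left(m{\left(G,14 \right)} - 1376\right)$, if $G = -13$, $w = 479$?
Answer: $-2484094$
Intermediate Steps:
$E{\left(k,z \right)} = - 2 z + 2 k$ ($E{\left(k,z \right)} = 2 \left(k - z\right) = - 2 z + 2 k$)
$v{\left(M,W \right)} = -1 + M W$
$m{\left(S,o \right)} = 90 + 300 S$ ($m{\left(S,o \right)} = - 2 \left(18 - \left(1 + 5 \left(\left(-2\right) \left(-2\right) + 2 S\right)\right)\right) \left(7 + 8\right) = - 2 \left(18 - \left(1 + 5 \left(4 + 2 S\right)\right)\right) 15 = - 2 \left(18 - \left(21 + 10 S\right)\right) 15 = - 2 \left(-3 - 10 S\right) 15 = - 2 \left(-45 - 150 S\right) = 90 + 300 S$)
$w \left(m{\left(G,14 \right)} - 1376\right) = 479 \left(\left(90 + 300 \left(-13\right)\right) - 1376\right) = 479 \left(\left(90 - 3900\right) - 1376\right) = 479 \left(-3810 - 1376\right) = 479 \left(-5186\right) = -2484094$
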